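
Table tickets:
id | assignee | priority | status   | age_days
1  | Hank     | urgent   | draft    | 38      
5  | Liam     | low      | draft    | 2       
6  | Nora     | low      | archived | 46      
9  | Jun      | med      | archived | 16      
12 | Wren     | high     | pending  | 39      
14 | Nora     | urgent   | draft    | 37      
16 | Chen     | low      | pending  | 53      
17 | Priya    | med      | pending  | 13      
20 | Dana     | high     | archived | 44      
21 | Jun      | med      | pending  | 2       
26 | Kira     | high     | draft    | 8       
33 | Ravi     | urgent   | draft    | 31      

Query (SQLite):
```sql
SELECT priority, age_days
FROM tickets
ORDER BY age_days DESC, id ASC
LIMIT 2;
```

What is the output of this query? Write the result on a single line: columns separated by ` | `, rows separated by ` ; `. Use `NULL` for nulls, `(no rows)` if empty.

Sort by age_days desc, tiebreak id asc: (53, id=16), (46, id=6), (44, id=20), (39, id=12), (38, id=1) …. Take first 2.

low | 53 ; low | 46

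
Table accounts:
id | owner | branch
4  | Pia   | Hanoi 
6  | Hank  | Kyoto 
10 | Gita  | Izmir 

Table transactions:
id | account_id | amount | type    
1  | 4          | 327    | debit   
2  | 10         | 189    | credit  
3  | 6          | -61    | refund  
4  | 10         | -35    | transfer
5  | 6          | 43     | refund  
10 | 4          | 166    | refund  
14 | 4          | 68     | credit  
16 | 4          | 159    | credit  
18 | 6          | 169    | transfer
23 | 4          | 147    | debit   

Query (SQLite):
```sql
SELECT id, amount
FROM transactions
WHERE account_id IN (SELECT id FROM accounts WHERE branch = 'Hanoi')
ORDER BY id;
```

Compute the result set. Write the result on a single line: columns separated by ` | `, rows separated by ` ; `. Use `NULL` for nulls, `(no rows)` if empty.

1 | 327 ; 10 | 166 ; 14 | 68 ; 16 | 159 ; 23 | 147

Inner query: accounts.id where branch = 'Hanoi'.
Outer: keep transactions rows whose account_id is in that set.
Inner query → {4}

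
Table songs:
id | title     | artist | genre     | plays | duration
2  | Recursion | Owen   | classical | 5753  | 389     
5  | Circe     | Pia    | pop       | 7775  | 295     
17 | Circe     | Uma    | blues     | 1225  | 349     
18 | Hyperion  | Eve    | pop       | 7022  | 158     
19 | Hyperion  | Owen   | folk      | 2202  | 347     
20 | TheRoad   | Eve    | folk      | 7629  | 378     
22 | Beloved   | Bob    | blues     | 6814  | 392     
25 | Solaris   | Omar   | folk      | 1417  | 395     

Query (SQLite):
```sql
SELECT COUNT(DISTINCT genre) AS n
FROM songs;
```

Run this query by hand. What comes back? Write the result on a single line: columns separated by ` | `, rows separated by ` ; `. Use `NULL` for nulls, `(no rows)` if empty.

4

Count distinct non-NULL genre values.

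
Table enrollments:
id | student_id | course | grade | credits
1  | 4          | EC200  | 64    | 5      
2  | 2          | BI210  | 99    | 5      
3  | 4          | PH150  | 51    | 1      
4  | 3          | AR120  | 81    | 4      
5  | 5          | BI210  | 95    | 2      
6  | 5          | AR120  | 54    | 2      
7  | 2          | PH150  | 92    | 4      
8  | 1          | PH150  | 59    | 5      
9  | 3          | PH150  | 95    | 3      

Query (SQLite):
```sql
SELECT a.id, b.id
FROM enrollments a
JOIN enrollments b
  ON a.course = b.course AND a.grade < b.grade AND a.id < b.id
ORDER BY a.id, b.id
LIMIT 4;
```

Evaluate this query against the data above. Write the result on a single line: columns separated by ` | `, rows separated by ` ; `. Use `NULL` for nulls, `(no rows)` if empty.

Pairs (a,b) with same course, a.grade < b.grade, a.id < b.id.
course groups: AR120:{4,6} BI210:{2,5} EC200:{1} PH150:{3,7,8,9}
Ordered by (a.id, b.id); first 4.

3 | 7 ; 3 | 8 ; 3 | 9 ; 7 | 9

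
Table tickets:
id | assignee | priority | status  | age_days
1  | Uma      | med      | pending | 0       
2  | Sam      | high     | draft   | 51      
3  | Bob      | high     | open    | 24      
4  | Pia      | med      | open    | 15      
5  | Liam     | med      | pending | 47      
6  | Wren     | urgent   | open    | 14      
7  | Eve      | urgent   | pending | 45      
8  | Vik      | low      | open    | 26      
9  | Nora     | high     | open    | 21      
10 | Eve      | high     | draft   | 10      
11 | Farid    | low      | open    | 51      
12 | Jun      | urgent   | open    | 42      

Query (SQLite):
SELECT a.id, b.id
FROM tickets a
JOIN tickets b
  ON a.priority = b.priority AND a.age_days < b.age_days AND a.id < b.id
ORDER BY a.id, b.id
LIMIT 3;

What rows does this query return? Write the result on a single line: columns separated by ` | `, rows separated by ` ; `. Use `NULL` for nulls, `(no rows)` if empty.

Pairs (a,b) with same priority, a.age_days < b.age_days, a.id < b.id.
priority groups: high:{2,3,9,10} low:{8,11} med:{1,4,5} urgent:{6,7,12}
Ordered by (a.id, b.id); first 3.

1 | 4 ; 1 | 5 ; 4 | 5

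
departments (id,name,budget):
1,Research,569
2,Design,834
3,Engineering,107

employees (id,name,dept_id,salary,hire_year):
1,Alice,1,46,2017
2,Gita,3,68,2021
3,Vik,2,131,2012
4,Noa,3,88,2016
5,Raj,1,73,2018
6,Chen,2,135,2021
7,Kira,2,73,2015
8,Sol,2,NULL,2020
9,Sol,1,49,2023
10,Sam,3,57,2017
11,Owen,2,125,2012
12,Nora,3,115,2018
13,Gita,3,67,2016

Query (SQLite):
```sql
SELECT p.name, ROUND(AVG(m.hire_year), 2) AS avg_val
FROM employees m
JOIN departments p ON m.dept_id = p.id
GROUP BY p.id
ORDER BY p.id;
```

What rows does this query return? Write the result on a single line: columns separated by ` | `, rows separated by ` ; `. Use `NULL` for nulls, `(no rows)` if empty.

Research | 2019.33 ; Design | 2016 ; Engineering | 2017.6

Join each employees row to its departments via dept_id.
Group joined rows by departments.id; compute ROUND(AVG(m.hire_year), 2) per group.
  1: ids {1, 5, 9} → ROUND(AVG(m.hire_year), 2)=2019.33
  2: ids {3, 6, 7, 8, 11} → ROUND(AVG(m.hire_year), 2)=2016
  3: ids {2, 4, 10, 12, 13} → ROUND(AVG(m.hire_year), 2)=2017.6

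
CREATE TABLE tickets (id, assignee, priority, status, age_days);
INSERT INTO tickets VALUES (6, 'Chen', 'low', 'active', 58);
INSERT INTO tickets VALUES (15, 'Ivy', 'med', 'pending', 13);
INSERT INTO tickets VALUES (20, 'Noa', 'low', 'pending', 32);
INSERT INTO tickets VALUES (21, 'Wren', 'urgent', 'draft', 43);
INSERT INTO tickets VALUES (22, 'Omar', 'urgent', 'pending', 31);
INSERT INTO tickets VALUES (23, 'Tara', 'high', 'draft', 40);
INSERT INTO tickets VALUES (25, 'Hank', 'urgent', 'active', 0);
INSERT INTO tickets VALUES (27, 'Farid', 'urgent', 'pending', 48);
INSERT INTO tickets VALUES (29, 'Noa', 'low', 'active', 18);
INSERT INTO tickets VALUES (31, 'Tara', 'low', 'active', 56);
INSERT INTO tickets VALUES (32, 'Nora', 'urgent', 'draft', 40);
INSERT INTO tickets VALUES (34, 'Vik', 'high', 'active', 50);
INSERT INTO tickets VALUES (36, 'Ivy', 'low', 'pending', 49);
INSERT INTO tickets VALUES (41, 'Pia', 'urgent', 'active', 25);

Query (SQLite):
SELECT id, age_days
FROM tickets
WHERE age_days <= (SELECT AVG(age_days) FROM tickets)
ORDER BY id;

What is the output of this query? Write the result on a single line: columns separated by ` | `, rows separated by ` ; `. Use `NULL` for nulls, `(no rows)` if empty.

Scalar subquery: AVG(age_days) over all tickets rows = 35.928571 (≈; comparison uses full precision).
Keep rows where age_days <= that value.

15 | 13 ; 20 | 32 ; 22 | 31 ; 25 | 0 ; 29 | 18 ; 41 | 25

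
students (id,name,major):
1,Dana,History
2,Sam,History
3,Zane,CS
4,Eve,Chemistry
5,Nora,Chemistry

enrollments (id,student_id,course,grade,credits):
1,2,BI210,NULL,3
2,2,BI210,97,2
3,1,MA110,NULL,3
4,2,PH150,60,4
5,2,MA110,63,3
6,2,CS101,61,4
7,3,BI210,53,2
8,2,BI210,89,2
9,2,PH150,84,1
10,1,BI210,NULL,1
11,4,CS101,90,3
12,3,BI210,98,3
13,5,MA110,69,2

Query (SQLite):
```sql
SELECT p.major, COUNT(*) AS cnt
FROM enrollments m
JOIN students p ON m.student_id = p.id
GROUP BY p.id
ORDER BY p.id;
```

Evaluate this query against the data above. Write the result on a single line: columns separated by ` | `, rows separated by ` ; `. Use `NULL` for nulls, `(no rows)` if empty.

Join each enrollments row to its students via student_id.
Group joined rows by students.id; compute COUNT(*) per group.
  1: ids {3, 10} → COUNT(*)=2
  2: ids {1, 2, 4, 5, 6, 8, 9} → COUNT(*)=7
  3: ids {7, 12} → COUNT(*)=2
  4: ids {11} → COUNT(*)=1
  5: ids {13} → COUNT(*)=1

History | 2 ; History | 7 ; CS | 2 ; Chemistry | 1 ; Chemistry | 1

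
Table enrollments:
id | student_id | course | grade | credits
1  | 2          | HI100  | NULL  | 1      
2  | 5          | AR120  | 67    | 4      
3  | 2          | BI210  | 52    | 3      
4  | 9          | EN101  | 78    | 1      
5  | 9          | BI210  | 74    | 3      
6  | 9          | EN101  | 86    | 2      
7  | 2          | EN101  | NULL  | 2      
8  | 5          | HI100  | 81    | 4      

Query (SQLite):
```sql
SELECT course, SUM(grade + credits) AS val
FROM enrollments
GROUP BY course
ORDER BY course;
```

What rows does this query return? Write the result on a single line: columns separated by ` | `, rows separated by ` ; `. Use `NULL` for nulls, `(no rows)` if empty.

For each row compute grade + credits.
Group by course; take SUM of the expression per group.
  AR120: ids {2} → SUM(grade + credits)=71
  BI210: ids {3, 5} → SUM(grade + credits)=132
  EN101: ids {4, 6, 7} → SUM(grade + credits)=167
  HI100: ids {1, 8} → SUM(grade + credits)=85

AR120 | 71 ; BI210 | 132 ; EN101 | 167 ; HI100 | 85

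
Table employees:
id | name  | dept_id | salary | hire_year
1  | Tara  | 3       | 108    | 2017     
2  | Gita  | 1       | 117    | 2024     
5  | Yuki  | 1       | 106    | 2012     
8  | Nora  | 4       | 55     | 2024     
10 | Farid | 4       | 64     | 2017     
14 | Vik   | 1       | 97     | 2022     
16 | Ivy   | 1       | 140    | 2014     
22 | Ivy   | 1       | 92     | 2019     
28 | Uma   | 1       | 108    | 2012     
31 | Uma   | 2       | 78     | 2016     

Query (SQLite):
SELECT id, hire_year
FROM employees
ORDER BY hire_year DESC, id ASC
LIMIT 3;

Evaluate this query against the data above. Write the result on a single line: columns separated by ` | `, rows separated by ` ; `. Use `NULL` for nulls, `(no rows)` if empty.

2 | 2024 ; 8 | 2024 ; 14 | 2022

Sort by hire_year desc, tiebreak id asc: (2024, id=2), (2024, id=8), (2022, id=14), (2019, id=22), (2017, id=1), (2017, id=10) …. Take first 3.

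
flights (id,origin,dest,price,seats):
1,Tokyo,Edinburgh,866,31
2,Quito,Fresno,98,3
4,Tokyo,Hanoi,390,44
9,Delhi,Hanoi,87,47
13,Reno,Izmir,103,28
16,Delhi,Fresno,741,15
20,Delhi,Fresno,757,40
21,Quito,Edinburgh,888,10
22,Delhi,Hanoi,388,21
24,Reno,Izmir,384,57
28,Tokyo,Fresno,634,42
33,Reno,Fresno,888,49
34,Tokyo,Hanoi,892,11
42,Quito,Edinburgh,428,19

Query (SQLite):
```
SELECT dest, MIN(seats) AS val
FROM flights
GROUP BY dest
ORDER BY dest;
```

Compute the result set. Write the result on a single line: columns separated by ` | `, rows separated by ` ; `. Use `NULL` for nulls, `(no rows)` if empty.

Edinburgh | 10 ; Fresno | 3 ; Hanoi | 11 ; Izmir | 28

Partition flights by dest; compute MIN(seats) within each group.
  Edinburgh: ids {1, 21, 42} → MIN(seats)=10
  Fresno: ids {2, 16, 20, 28, 33} → MIN(seats)=3
  Hanoi: ids {4, 9, 22, 34} → MIN(seats)=11
  Izmir: ids {13, 24} → MIN(seats)=28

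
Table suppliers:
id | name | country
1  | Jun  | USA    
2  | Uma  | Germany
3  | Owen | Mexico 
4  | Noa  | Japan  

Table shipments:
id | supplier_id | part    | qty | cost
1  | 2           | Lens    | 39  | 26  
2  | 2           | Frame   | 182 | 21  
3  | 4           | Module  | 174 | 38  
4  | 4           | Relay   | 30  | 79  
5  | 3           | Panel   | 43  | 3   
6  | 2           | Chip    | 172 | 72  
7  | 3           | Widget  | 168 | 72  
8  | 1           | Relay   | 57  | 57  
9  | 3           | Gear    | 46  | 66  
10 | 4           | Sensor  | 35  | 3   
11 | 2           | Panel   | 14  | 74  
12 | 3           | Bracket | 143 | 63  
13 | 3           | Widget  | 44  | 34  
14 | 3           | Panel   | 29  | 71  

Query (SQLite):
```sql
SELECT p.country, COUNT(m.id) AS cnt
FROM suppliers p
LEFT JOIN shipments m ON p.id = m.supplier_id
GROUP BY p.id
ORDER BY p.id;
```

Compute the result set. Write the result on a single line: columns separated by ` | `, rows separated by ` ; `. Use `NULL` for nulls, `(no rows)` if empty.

LEFT JOIN keeps every suppliers row; unmatched ones get NULL for shipments columns.
Group by suppliers.id and compute COUNT(m.id). COUNT(col) of an all-NULL group is 0.
  1: ids {8} → COUNT(m.id)=1
  2: ids {1, 2, 6, 11} → COUNT(m.id)=4
  3: ids {5, 7, 9, 12, 13, 14} → COUNT(m.id)=6
  4: ids {3, 4, 10} → COUNT(m.id)=3

USA | 1 ; Germany | 4 ; Mexico | 6 ; Japan | 3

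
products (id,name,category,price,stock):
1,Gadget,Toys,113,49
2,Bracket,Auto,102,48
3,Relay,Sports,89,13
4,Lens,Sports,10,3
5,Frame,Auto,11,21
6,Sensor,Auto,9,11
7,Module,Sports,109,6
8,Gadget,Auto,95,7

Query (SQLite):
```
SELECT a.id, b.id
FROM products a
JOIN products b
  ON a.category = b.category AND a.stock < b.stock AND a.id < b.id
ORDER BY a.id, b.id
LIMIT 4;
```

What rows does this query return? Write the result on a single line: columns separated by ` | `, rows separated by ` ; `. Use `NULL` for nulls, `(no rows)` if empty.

4 | 7

Pairs (a,b) with same category, a.stock < b.stock, a.id < b.id.
category groups: Auto:{2,5,6,8} Sports:{3,4,7} Toys:{1}
Ordered by (a.id, b.id); first 4.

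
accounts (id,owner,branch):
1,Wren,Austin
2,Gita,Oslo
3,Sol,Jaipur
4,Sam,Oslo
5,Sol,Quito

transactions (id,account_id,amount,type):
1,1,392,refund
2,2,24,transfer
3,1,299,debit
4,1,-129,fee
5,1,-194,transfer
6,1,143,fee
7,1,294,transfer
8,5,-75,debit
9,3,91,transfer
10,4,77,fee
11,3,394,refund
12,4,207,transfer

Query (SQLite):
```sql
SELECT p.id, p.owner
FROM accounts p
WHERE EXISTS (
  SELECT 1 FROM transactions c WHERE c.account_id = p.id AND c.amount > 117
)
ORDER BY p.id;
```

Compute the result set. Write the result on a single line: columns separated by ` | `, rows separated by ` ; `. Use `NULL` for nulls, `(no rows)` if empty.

For each accounts row, check whether any transactions with matching account_id has amount > 117.
Keep rows where that is true.

1 | Wren ; 3 | Sol ; 4 | Sam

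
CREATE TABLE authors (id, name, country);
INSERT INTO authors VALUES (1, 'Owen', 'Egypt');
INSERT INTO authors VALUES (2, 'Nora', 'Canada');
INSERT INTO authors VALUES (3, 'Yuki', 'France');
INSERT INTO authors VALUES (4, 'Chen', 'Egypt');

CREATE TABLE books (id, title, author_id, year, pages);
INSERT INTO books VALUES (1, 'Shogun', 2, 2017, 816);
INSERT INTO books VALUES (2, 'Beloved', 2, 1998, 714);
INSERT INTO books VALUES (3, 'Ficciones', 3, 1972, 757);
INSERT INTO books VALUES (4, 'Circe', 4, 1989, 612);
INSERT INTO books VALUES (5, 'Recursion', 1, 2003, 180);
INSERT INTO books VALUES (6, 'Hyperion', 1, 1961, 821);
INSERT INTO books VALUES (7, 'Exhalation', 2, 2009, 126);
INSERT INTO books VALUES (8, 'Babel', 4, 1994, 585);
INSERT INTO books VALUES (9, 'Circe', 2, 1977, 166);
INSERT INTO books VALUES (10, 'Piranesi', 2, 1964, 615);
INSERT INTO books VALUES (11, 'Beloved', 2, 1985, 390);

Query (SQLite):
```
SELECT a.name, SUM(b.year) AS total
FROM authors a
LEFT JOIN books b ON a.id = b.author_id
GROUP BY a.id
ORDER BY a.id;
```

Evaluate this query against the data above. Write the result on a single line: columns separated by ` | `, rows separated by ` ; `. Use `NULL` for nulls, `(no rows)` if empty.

Owen | 3964 ; Nora | 11950 ; Yuki | 1972 ; Chen | 3983

LEFT JOIN keeps every authors row; unmatched ones get NULL for books columns.
Group by authors.id and compute SUM(b.year). SUM over an all-NULL group is NULL.
  1: ids {5, 6} → SUM(b.year)=3964
  2: ids {1, 2, 7, 9, 10, 11} → SUM(b.year)=11950
  3: ids {3} → SUM(b.year)=1972
  4: ids {4, 8} → SUM(b.year)=3983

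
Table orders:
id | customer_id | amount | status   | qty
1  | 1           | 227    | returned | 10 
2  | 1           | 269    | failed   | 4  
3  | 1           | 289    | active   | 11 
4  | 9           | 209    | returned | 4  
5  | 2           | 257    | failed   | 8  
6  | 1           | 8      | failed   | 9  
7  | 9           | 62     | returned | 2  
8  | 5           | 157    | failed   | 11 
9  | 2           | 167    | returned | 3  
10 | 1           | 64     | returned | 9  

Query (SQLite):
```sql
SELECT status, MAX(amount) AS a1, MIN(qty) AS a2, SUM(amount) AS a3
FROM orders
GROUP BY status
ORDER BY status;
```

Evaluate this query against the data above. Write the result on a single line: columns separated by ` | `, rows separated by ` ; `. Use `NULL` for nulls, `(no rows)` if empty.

active | 289 | 11 | 289 ; failed | 269 | 4 | 691 ; returned | 227 | 2 | 729

Group orders by status.
Per group compute: MAX(amount), MIN(qty), SUM(amount).
  active: ids {3} → MAX(amount)=289, MIN(qty)=11, SUM(amount)=289
  failed: ids {2, 5, 6, 8} → MAX(amount)=269, MIN(qty)=4, SUM(amount)=691
  returned: ids {1, 4, 7, 9, 10} → MAX(amount)=227, MIN(qty)=2, SUM(amount)=729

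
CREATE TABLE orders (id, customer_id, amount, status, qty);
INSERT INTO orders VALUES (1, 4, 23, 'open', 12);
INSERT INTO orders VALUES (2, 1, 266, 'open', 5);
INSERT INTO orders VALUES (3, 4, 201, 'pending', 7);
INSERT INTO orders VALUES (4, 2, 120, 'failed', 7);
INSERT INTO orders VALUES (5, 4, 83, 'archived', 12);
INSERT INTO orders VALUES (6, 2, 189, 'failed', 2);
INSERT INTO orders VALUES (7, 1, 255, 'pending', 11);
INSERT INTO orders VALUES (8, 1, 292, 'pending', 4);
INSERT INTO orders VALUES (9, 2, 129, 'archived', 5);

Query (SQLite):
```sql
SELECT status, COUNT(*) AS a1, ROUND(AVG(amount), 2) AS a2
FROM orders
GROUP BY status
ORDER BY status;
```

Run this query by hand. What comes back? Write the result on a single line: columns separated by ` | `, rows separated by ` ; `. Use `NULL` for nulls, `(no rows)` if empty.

archived | 2 | 106 ; failed | 2 | 154.5 ; open | 2 | 144.5 ; pending | 3 | 249.33

Group orders by status.
Per group compute: COUNT(*), ROUND(AVG(amount), 2).
  archived: ids {5, 9} → COUNT(*)=2, ROUND(AVG(amount), 2)=106
  failed: ids {4, 6} → COUNT(*)=2, ROUND(AVG(amount), 2)=154.5
  open: ids {1, 2} → COUNT(*)=2, ROUND(AVG(amount), 2)=144.5
  pending: ids {3, 7, 8} → COUNT(*)=3, ROUND(AVG(amount), 2)=249.33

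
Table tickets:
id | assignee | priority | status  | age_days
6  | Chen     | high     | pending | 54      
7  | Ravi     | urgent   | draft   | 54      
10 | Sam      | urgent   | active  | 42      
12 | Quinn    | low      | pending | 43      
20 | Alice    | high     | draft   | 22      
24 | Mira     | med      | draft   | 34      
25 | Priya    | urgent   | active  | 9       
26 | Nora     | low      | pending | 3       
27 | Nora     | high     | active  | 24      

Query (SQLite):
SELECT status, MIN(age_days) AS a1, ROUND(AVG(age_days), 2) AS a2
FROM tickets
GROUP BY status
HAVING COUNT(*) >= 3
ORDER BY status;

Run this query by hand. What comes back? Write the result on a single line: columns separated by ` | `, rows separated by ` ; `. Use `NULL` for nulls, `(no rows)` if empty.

active | 9 | 25 ; draft | 22 | 36.67 ; pending | 3 | 33.33

Group tickets by status.
Per group compute: MIN(age_days), ROUND(AVG(age_days), 2).
HAVING: drop groups with fewer than 3 rows.
  active: ids {10, 25, 27} → MIN(age_days)=9, ROUND(AVG(age_days), 2)=25
  draft: ids {7, 20, 24} → MIN(age_days)=22, ROUND(AVG(age_days), 2)=36.67
  pending: ids {6, 12, 26} → MIN(age_days)=3, ROUND(AVG(age_days), 2)=33.33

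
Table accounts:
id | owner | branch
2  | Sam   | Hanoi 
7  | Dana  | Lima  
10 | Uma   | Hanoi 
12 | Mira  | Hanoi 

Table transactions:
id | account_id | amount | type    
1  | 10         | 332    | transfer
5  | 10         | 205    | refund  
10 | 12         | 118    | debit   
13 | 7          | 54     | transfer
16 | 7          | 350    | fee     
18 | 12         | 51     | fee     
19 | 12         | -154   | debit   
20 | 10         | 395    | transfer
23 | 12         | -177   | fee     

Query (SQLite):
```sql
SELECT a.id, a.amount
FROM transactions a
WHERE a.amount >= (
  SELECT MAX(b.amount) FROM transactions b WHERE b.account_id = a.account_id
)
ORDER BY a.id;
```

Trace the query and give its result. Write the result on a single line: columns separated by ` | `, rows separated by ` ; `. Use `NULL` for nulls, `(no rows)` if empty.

For each transactions row a, compute MAX(amount) over rows sharing a.account_id.
Keep row a if a.amount >= that per-group MAX.
  account_id=7: MAX(amount) = 350
  account_id=10: MAX(amount) = 395
  account_id=12: MAX(amount) = 118

10 | 118 ; 16 | 350 ; 20 | 395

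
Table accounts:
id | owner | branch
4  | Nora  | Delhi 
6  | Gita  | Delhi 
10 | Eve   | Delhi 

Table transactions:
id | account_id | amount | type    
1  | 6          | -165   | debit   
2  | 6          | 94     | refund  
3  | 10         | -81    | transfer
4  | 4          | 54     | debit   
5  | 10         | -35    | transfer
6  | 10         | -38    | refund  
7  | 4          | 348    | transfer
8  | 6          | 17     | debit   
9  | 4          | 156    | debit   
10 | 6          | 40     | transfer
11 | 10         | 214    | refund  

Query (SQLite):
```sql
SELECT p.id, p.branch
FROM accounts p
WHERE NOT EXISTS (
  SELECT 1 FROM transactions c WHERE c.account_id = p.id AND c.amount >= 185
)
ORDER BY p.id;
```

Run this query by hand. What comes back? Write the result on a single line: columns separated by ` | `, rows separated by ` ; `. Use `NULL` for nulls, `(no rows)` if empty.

For each accounts row, check whether any transactions with matching account_id has amount >= 185.
Keep rows where that is false.

6 | Delhi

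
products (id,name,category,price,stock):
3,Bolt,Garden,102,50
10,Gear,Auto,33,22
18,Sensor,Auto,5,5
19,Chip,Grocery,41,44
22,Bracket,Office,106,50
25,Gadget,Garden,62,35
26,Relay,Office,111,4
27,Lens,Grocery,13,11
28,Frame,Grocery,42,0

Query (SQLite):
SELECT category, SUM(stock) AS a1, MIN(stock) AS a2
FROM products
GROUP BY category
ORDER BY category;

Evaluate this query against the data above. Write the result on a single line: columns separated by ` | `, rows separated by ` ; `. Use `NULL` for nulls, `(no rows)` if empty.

Group products by category.
Per group compute: SUM(stock), MIN(stock).
  Auto: ids {10, 18} → SUM(stock)=27, MIN(stock)=5
  Garden: ids {3, 25} → SUM(stock)=85, MIN(stock)=35
  Grocery: ids {19, 27, 28} → SUM(stock)=55, MIN(stock)=0
  Office: ids {22, 26} → SUM(stock)=54, MIN(stock)=4

Auto | 27 | 5 ; Garden | 85 | 35 ; Grocery | 55 | 0 ; Office | 54 | 4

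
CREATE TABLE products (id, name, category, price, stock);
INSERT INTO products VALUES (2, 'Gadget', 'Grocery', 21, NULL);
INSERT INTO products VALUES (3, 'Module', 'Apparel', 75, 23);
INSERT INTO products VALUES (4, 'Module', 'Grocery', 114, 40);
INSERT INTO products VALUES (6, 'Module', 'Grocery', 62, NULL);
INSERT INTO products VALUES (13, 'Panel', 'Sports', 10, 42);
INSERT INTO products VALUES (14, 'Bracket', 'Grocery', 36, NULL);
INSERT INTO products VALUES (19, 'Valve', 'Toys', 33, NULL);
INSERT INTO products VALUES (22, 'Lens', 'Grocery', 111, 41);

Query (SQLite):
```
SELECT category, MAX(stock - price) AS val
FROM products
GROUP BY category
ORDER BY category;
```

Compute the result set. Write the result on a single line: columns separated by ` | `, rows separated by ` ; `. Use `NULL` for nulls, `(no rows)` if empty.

Apparel | -52 ; Grocery | -70 ; Sports | 32 ; Toys | NULL

For each row compute stock - price.
Group by category; take MAX of the expression per group.
  Apparel: ids {3} → MAX(stock - price)=-52
  Grocery: ids {2, 4, 6, 14, 22} → MAX(stock - price)=-70
  Sports: ids {13} → MAX(stock - price)=32
  Toys: ids {19} → MAX(stock - price)=NULL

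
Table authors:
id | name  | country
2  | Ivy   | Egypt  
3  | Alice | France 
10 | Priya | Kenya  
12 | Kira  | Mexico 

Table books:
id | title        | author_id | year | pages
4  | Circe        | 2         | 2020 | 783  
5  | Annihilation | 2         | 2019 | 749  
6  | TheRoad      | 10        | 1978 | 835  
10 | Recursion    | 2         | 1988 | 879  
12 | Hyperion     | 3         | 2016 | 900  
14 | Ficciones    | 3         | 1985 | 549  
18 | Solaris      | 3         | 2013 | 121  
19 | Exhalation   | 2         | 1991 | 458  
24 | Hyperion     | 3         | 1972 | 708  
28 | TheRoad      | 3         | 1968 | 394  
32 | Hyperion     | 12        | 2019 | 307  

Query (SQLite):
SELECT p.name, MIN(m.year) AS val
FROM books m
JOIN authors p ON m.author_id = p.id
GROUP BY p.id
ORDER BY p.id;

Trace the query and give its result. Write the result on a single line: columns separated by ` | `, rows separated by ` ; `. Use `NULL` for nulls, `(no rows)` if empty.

Ivy | 1988 ; Alice | 1968 ; Priya | 1978 ; Kira | 2019

Join each books row to its authors via author_id.
Group joined rows by authors.id; compute MIN(m.year) per group.
  2: ids {4, 5, 10, 19} → MIN(m.year)=1988
  3: ids {12, 14, 18, 24, 28} → MIN(m.year)=1968
  10: ids {6} → MIN(m.year)=1978
  12: ids {32} → MIN(m.year)=2019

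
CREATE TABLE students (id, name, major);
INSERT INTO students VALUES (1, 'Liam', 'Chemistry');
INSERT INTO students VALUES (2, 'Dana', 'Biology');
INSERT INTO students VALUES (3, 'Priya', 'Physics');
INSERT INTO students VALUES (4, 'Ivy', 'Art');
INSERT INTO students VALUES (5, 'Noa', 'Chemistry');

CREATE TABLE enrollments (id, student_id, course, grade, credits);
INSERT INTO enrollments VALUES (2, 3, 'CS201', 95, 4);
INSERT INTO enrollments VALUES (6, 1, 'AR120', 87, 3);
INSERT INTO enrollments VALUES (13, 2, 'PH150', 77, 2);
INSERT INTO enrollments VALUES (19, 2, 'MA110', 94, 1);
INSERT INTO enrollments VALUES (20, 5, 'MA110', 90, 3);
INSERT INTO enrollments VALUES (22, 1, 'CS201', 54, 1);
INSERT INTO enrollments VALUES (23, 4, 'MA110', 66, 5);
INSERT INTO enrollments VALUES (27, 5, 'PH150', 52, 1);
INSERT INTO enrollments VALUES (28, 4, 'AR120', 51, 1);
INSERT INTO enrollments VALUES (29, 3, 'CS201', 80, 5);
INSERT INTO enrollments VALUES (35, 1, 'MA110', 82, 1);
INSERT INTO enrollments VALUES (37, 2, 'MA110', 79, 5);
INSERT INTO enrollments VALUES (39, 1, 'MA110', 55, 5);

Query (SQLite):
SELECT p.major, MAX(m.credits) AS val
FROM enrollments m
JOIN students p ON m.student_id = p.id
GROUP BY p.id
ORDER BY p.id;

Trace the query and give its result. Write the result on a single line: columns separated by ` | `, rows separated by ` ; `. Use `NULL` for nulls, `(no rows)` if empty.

Join each enrollments row to its students via student_id.
Group joined rows by students.id; compute MAX(m.credits) per group.
  1: ids {6, 22, 35, 39} → MAX(m.credits)=5
  2: ids {13, 19, 37} → MAX(m.credits)=5
  3: ids {2, 29} → MAX(m.credits)=5
  4: ids {23, 28} → MAX(m.credits)=5
  5: ids {20, 27} → MAX(m.credits)=3

Chemistry | 5 ; Biology | 5 ; Physics | 5 ; Art | 5 ; Chemistry | 3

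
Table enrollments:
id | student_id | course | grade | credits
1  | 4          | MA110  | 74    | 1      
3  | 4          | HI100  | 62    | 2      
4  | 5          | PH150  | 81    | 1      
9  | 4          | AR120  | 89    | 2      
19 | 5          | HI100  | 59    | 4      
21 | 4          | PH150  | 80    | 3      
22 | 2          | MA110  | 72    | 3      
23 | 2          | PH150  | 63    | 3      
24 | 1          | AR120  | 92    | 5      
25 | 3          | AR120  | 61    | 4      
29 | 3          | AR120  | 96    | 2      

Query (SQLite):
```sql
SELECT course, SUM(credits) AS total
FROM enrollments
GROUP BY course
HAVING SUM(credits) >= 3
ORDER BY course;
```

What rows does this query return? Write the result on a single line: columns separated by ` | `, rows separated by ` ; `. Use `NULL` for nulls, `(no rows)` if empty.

AR120 | 13 ; HI100 | 6 ; MA110 | 4 ; PH150 | 7

Partition enrollments by course; compute SUM(credits) within each group.
HAVING: keep groups where SUM(credits) >= 3.
  AR120: ids {9, 24, 25, 29} → SUM(credits)=13
  HI100: ids {3, 19} → SUM(credits)=6
  MA110: ids {1, 22} → SUM(credits)=4
  PH150: ids {4, 21, 23} → SUM(credits)=7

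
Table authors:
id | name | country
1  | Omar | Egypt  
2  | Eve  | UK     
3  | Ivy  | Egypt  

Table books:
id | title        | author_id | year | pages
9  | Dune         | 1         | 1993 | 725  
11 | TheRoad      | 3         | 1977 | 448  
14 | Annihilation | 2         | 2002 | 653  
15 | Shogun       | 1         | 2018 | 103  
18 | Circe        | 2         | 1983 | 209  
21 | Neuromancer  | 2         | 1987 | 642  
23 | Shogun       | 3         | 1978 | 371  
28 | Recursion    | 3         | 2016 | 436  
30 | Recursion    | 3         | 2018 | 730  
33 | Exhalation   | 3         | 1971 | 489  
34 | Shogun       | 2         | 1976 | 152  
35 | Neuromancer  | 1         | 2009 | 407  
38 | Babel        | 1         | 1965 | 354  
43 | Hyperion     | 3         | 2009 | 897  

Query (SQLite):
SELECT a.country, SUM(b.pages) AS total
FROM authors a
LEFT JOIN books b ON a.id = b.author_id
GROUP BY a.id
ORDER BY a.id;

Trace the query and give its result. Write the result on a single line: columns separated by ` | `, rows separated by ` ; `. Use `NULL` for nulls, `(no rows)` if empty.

Egypt | 1589 ; UK | 1656 ; Egypt | 3371

LEFT JOIN keeps every authors row; unmatched ones get NULL for books columns.
Group by authors.id and compute SUM(b.pages). SUM over an all-NULL group is NULL.
  1: ids {9, 15, 35, 38} → SUM(b.pages)=1589
  2: ids {14, 18, 21, 34} → SUM(b.pages)=1656
  3: ids {11, 23, 28, 30, 33, 43} → SUM(b.pages)=3371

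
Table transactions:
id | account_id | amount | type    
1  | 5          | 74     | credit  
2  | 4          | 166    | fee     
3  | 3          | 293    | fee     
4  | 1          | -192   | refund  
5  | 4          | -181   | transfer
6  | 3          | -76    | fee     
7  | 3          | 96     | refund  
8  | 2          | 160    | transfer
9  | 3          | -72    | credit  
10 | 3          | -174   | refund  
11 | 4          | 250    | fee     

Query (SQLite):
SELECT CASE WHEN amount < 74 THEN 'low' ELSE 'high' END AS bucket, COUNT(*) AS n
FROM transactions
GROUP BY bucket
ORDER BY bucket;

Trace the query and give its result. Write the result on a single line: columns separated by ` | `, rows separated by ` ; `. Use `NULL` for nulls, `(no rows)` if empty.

high | 6 ; low | 5

Bucket rows by amount < 74 → 'low' else 'high'; count each bucket.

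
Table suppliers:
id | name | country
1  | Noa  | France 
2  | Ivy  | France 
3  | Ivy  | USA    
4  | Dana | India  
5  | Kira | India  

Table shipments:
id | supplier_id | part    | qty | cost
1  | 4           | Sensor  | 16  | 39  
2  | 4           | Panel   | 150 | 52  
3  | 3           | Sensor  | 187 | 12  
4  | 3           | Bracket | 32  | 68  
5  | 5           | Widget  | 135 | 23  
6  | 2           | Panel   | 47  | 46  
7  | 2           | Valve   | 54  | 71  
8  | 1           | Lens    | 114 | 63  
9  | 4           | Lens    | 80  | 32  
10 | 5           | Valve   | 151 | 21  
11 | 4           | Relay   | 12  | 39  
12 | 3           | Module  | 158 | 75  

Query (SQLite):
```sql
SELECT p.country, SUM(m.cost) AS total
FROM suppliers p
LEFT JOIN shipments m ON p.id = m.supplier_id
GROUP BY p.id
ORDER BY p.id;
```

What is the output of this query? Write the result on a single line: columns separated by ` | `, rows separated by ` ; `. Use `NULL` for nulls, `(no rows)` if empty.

LEFT JOIN keeps every suppliers row; unmatched ones get NULL for shipments columns.
Group by suppliers.id and compute SUM(m.cost). SUM over an all-NULL group is NULL.
  1: ids {8} → SUM(m.cost)=63
  2: ids {6, 7} → SUM(m.cost)=117
  3: ids {3, 4, 12} → SUM(m.cost)=155
  4: ids {1, 2, 9, 11} → SUM(m.cost)=162
  5: ids {5, 10} → SUM(m.cost)=44

France | 63 ; France | 117 ; USA | 155 ; India | 162 ; India | 44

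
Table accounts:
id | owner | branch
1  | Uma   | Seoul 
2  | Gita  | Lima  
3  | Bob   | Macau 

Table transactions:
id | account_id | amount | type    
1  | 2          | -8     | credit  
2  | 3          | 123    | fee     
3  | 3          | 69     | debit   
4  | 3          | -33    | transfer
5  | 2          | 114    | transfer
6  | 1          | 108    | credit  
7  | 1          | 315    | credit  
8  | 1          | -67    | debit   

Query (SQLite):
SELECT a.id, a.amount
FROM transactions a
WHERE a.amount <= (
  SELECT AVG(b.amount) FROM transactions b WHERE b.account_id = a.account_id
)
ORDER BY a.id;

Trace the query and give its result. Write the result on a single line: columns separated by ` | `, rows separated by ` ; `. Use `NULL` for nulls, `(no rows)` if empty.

1 | -8 ; 4 | -33 ; 6 | 108 ; 8 | -67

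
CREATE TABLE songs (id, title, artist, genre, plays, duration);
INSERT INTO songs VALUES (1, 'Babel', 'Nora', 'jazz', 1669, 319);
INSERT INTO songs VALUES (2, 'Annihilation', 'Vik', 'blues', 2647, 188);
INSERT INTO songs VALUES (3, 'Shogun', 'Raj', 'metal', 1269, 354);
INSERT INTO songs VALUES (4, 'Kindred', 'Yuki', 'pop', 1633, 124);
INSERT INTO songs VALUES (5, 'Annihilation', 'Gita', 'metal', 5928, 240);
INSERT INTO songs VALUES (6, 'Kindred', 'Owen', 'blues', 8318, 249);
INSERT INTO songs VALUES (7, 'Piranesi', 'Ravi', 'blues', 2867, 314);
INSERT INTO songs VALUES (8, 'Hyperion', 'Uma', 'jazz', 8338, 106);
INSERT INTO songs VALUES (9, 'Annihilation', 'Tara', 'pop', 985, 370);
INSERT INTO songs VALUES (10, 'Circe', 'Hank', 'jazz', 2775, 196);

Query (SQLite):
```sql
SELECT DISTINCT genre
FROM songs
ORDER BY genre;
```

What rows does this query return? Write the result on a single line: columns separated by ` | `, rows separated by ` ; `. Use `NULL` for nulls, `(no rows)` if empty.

Collect distinct genre values from songs.

blues ; jazz ; metal ; pop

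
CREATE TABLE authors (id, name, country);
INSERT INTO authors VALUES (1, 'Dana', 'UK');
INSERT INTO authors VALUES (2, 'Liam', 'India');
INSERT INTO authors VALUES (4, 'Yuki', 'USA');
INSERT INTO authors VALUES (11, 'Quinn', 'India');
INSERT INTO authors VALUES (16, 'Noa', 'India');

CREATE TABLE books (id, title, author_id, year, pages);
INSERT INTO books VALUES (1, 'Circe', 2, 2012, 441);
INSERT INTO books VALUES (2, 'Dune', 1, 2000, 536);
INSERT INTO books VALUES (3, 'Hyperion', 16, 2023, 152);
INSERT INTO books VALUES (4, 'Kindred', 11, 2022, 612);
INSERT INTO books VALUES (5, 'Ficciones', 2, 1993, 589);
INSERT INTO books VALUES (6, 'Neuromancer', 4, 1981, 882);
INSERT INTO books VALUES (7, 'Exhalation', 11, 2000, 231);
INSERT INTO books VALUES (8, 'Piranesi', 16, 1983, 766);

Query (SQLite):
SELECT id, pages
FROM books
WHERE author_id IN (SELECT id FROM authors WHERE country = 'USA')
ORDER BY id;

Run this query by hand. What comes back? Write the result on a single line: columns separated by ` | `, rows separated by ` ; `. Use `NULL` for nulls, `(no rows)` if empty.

Inner query: authors.id where country = 'USA'.
Outer: keep books rows whose author_id is in that set.
Inner query → {4}

6 | 882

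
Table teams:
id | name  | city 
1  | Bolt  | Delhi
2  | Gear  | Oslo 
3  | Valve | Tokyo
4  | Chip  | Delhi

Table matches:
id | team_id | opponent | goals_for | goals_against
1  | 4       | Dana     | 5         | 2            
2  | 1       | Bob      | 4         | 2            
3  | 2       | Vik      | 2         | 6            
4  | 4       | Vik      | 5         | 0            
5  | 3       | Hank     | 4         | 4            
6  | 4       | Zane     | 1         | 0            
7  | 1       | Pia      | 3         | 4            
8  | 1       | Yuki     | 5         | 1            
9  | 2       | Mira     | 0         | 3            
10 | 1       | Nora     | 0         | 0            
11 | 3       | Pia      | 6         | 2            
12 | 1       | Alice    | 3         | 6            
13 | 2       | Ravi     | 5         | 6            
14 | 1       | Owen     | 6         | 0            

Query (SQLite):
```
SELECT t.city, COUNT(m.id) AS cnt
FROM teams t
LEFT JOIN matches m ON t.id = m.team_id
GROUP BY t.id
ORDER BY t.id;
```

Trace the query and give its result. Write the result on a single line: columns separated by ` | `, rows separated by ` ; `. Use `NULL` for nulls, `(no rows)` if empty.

LEFT JOIN keeps every teams row; unmatched ones get NULL for matches columns.
Group by teams.id and compute COUNT(m.id). COUNT(col) of an all-NULL group is 0.
  1: ids {2, 7, 8, 10, 12, 14} → COUNT(m.id)=6
  2: ids {3, 9, 13} → COUNT(m.id)=3
  3: ids {5, 11} → COUNT(m.id)=2
  4: ids {1, 4, 6} → COUNT(m.id)=3

Delhi | 6 ; Oslo | 3 ; Tokyo | 2 ; Delhi | 3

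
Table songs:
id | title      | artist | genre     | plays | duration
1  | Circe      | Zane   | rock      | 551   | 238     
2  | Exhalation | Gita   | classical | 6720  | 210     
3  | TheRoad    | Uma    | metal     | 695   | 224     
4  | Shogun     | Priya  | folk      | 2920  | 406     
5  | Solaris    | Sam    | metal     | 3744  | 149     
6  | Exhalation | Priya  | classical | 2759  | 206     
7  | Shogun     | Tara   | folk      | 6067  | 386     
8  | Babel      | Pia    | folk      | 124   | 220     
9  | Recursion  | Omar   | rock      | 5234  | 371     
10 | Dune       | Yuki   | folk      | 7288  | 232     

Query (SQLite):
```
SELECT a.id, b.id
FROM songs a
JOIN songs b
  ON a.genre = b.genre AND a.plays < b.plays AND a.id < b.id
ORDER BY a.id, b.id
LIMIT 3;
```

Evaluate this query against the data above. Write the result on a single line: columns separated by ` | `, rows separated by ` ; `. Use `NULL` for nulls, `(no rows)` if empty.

Pairs (a,b) with same genre, a.plays < b.plays, a.id < b.id.
genre groups: classical:{2,6} folk:{4,7,8,10} metal:{3,5} rock:{1,9}
Ordered by (a.id, b.id); first 3.

1 | 9 ; 3 | 5 ; 4 | 7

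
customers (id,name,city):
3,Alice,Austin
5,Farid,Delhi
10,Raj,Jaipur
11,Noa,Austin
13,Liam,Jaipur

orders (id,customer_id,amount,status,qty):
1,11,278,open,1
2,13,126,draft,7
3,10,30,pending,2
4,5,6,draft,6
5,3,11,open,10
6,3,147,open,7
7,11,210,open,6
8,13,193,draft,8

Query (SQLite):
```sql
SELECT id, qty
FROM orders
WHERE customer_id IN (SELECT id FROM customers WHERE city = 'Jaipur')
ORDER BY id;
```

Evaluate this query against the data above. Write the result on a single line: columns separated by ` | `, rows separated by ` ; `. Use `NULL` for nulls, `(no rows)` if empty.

Inner query: customers.id where city = 'Jaipur'.
Outer: keep orders rows whose customer_id is in that set.
Inner query → {10, 13}

2 | 7 ; 3 | 2 ; 8 | 8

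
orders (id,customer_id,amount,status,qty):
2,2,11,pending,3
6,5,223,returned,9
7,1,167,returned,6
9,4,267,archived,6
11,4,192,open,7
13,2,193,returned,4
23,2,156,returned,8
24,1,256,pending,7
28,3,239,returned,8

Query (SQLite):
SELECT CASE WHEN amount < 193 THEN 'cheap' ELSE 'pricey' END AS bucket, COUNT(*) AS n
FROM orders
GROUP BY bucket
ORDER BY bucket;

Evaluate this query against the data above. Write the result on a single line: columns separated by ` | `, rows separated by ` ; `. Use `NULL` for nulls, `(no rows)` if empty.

Bucket rows by amount < 193 → 'cheap' else 'pricey'; count each bucket.

cheap | 4 ; pricey | 5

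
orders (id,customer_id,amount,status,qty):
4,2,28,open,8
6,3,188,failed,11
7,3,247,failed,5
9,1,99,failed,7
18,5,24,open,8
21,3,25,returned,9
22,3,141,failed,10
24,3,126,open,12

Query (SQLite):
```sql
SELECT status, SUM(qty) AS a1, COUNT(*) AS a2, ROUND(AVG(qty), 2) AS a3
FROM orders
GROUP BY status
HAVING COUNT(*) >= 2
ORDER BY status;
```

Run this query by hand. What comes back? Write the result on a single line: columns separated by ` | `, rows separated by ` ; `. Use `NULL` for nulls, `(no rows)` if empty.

failed | 33 | 4 | 8.25 ; open | 28 | 3 | 9.33

Group orders by status.
Per group compute: SUM(qty), COUNT(*), ROUND(AVG(qty), 2).
HAVING: drop groups with fewer than 2 rows.
  failed: ids {6, 7, 9, 22} → SUM(qty)=33, COUNT(*)=4, ROUND(AVG(qty), 2)=8.25
  open: ids {4, 18, 24} → SUM(qty)=28, COUNT(*)=3, ROUND(AVG(qty), 2)=9.33
  returned: ids {21} → SUM(qty)=9, COUNT(*)=1, ROUND(AVG(qty), 2)=9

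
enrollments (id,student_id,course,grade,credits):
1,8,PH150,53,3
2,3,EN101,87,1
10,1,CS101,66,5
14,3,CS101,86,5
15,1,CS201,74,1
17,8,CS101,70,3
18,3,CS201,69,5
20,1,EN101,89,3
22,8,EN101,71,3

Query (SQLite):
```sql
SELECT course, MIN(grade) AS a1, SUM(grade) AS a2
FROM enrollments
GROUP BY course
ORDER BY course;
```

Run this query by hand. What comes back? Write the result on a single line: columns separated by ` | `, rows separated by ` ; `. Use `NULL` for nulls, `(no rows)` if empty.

CS101 | 66 | 222 ; CS201 | 69 | 143 ; EN101 | 71 | 247 ; PH150 | 53 | 53

Group enrollments by course.
Per group compute: MIN(grade), SUM(grade).
  CS101: ids {10, 14, 17} → MIN(grade)=66, SUM(grade)=222
  CS201: ids {15, 18} → MIN(grade)=69, SUM(grade)=143
  EN101: ids {2, 20, 22} → MIN(grade)=71, SUM(grade)=247
  PH150: ids {1} → MIN(grade)=53, SUM(grade)=53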